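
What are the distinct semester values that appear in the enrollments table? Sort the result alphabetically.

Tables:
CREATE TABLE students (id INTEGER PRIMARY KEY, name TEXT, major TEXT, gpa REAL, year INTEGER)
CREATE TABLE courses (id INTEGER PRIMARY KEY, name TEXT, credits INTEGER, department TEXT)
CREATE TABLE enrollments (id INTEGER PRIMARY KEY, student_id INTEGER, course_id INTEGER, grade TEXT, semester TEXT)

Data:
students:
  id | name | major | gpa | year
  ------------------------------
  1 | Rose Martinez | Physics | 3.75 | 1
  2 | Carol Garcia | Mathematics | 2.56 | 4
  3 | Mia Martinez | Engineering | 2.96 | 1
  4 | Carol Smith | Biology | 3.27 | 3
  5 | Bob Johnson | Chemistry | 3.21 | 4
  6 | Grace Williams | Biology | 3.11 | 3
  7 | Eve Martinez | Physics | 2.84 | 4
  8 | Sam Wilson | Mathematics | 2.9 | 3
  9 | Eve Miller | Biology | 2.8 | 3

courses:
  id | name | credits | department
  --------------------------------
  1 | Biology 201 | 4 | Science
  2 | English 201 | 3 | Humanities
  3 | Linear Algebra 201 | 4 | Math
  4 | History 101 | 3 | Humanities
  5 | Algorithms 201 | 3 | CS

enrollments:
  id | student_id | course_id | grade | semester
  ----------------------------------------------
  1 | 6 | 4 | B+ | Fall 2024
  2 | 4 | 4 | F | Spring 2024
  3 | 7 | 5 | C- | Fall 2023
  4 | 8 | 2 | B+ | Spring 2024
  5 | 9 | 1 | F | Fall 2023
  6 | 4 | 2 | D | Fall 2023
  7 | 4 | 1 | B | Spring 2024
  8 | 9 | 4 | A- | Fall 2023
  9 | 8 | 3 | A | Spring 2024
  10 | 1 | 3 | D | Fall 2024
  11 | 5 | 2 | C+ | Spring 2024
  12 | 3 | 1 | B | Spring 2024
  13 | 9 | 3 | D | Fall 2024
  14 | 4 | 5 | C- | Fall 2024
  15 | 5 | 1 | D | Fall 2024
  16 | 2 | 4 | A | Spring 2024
SELECT DISTINCT semester FROM enrollments ORDER BY semester

Execution result:
semester
Fall 2023
Fall 2024
Spring 2024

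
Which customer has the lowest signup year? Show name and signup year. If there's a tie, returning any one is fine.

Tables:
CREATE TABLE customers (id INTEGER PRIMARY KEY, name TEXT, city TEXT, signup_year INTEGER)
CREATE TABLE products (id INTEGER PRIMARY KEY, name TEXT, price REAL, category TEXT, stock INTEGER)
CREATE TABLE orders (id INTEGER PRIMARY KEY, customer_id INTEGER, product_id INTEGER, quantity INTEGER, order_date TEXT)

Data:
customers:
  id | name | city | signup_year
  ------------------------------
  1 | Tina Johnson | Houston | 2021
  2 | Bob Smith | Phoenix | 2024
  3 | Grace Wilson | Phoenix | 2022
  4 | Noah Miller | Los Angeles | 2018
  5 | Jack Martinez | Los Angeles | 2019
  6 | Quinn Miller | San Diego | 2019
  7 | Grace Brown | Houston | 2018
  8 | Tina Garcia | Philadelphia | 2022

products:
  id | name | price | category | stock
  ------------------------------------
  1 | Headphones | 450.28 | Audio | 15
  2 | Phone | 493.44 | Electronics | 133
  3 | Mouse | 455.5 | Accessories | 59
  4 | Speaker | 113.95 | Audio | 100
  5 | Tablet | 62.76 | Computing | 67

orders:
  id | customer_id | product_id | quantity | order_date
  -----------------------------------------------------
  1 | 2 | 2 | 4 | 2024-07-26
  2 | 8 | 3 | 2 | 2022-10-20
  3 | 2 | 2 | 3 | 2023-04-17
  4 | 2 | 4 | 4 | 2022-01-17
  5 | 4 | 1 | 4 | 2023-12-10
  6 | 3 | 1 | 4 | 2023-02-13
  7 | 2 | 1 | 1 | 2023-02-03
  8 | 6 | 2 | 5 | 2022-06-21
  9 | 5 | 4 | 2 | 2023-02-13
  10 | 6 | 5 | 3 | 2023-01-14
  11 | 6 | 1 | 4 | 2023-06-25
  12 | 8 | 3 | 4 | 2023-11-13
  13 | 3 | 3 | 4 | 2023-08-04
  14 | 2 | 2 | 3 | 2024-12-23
SELECT name, signup_year FROM customers ORDER BY signup_year ASC LIMIT 1

Execution result:
name | signup_year
Noah Miller | 2018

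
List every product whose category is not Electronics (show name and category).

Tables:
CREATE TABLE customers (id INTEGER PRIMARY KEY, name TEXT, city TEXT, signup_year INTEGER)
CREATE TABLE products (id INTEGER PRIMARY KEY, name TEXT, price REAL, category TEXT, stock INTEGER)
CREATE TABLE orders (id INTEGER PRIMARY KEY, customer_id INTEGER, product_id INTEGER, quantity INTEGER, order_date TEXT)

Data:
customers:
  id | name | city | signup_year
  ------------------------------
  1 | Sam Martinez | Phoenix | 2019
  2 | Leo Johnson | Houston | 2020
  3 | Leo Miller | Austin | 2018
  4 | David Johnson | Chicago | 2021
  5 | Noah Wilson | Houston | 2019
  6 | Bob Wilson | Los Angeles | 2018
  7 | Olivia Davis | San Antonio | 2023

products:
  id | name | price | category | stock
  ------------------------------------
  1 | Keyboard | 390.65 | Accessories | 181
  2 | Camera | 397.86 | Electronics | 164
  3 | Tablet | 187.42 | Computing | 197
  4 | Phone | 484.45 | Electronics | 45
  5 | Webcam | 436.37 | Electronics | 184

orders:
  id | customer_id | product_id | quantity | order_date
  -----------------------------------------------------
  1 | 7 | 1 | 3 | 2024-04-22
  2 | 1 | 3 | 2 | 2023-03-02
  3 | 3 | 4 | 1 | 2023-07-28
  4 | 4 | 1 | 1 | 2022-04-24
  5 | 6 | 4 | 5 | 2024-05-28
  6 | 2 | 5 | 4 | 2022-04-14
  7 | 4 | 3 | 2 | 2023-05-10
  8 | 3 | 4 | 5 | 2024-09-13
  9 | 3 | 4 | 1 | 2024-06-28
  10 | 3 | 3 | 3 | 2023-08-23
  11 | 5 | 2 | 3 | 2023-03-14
SELECT name, category FROM products WHERE category <> 'Electronics'

Execution result:
name | category
Keyboard | Accessories
Tablet | Computing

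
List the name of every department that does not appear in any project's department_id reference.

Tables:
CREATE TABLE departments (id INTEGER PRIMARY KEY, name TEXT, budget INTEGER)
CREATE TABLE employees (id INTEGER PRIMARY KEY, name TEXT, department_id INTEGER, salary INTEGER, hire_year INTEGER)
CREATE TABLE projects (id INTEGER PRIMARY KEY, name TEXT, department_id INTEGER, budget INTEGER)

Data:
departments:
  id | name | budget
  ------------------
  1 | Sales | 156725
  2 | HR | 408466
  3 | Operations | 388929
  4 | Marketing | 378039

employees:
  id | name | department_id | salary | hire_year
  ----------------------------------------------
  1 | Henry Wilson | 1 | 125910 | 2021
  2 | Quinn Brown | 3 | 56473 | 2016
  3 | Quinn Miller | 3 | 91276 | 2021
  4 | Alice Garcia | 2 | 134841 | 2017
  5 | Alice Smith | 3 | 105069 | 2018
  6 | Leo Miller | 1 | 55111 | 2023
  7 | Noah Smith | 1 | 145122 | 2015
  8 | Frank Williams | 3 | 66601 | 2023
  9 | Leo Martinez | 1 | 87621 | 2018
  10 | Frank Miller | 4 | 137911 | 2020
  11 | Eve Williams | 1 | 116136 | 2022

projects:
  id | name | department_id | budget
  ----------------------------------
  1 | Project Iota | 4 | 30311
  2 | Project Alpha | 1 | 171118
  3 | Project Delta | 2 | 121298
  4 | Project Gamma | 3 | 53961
SELECT p.name FROM departments p LEFT JOIN projects c ON c.department_id = p.id WHERE c.id IS NULL

Execution result:
(no rows)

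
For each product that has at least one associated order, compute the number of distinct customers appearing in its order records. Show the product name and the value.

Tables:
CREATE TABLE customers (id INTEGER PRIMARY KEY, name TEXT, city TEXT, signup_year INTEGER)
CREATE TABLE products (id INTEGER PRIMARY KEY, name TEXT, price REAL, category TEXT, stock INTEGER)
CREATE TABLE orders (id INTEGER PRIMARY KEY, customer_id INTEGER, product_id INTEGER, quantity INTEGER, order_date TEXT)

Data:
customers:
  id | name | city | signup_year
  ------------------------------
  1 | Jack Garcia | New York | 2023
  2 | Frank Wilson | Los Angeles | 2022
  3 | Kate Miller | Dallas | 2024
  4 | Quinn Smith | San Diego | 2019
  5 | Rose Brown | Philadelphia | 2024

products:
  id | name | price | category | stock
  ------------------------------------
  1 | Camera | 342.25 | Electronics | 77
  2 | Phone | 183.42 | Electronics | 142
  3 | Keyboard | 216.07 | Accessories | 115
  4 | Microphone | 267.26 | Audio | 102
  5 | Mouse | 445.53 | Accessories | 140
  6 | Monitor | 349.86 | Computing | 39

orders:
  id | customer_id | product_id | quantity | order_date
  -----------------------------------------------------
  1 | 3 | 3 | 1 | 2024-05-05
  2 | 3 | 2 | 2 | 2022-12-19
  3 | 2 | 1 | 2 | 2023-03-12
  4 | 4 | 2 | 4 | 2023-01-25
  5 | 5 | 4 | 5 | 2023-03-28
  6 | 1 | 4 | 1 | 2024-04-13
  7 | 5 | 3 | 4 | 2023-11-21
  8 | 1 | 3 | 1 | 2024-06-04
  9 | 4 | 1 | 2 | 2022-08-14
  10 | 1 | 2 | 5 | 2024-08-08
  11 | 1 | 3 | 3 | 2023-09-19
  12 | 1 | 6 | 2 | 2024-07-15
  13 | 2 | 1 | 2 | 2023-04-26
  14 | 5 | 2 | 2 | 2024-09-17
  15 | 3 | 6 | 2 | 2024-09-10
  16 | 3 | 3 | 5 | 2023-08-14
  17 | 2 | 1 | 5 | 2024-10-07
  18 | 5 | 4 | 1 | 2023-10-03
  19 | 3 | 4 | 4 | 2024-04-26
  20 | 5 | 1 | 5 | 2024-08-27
SELECT p.name, COUNT(DISTINCT c.customer_id) AS distinct_customer_count FROM orders c JOIN products p ON c.product_id = p.id GROUP BY p.id, p.name

Execution result:
name | distinct_customer_count
Camera | 3
Phone | 4
Keyboard | 3
Microphone | 3
Monitor | 2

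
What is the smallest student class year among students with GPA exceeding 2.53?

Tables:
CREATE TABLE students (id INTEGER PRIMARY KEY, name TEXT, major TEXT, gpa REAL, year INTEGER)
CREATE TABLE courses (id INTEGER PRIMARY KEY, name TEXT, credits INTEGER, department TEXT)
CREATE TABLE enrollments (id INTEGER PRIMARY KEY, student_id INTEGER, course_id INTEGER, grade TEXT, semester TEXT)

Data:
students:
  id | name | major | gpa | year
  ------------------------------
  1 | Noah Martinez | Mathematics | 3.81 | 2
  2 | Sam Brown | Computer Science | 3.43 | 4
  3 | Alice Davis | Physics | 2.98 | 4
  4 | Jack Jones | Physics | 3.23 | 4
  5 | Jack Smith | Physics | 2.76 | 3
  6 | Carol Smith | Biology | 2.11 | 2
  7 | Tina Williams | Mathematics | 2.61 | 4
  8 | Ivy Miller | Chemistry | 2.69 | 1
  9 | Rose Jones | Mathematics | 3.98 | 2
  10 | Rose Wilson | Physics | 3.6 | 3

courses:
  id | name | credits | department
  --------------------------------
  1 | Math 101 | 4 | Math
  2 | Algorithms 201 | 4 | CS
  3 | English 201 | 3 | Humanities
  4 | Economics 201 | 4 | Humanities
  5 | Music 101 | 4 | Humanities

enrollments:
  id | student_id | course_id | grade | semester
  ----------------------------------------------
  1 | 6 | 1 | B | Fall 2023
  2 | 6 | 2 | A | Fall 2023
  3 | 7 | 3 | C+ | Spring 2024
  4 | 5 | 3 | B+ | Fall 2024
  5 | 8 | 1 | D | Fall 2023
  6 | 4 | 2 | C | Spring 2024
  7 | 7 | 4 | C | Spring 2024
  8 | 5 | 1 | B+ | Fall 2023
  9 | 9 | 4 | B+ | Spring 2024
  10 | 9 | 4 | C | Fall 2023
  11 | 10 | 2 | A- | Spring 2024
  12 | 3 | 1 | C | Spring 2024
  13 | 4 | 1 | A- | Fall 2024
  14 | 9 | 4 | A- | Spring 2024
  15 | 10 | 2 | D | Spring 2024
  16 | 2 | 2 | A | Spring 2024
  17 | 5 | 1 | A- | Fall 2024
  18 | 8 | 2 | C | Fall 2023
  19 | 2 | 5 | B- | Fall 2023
SELECT MIN(year) FROM students WHERE gpa > 2.53

Execution result:
1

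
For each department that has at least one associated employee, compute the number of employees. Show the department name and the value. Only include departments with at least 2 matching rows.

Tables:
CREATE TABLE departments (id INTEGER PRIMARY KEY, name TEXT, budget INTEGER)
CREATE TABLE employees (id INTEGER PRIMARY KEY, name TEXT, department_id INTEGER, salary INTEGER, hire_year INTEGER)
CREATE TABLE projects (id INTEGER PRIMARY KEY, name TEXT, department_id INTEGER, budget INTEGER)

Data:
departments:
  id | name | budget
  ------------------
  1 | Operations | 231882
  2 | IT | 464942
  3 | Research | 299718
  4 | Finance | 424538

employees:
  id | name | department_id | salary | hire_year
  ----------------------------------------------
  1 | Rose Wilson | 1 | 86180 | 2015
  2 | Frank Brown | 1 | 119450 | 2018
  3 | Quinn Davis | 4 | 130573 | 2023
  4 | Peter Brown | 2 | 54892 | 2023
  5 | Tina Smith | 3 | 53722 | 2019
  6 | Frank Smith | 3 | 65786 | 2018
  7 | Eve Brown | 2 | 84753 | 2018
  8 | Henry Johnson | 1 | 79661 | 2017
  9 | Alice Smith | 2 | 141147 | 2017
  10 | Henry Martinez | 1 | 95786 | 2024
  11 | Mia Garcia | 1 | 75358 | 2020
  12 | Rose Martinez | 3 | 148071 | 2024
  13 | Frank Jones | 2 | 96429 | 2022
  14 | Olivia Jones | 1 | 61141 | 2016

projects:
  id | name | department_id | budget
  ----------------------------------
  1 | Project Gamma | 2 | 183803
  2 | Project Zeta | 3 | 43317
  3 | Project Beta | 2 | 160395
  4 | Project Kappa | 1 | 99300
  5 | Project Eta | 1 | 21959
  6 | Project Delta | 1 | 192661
SELECT p.name, COUNT(*) AS n FROM employees c JOIN departments p ON c.department_id = p.id GROUP BY p.id, p.name HAVING COUNT(*) >= 2

Execution result:
name | n
Operations | 6
IT | 4
Research | 3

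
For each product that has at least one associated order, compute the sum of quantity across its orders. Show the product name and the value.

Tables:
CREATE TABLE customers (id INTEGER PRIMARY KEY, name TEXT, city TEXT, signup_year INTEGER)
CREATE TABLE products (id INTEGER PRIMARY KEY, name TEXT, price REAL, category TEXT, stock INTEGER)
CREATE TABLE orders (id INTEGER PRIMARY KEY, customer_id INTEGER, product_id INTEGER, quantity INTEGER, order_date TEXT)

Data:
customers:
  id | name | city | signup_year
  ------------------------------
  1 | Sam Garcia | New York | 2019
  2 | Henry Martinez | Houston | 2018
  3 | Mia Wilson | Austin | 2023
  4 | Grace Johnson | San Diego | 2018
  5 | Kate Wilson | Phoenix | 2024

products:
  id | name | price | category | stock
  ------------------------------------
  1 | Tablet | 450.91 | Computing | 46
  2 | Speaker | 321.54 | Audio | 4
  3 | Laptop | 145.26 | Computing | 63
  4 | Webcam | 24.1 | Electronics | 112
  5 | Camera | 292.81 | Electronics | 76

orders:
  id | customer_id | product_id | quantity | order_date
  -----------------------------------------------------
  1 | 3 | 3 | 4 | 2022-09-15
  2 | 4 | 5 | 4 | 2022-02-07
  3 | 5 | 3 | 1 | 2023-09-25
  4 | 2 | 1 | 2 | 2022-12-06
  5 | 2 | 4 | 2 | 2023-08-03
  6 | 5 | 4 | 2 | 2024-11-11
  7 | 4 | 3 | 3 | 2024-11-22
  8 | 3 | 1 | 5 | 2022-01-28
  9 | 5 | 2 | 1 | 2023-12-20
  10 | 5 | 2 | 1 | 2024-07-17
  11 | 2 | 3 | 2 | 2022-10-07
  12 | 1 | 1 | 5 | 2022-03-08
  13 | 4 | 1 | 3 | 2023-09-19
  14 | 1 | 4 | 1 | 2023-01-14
SELECT p.name, SUM(c.quantity) AS sum_quantity FROM orders c JOIN products p ON c.product_id = p.id GROUP BY p.id, p.name

Execution result:
name | sum_quantity
Tablet | 15
Speaker | 2
Laptop | 10
Webcam | 5
Camera | 4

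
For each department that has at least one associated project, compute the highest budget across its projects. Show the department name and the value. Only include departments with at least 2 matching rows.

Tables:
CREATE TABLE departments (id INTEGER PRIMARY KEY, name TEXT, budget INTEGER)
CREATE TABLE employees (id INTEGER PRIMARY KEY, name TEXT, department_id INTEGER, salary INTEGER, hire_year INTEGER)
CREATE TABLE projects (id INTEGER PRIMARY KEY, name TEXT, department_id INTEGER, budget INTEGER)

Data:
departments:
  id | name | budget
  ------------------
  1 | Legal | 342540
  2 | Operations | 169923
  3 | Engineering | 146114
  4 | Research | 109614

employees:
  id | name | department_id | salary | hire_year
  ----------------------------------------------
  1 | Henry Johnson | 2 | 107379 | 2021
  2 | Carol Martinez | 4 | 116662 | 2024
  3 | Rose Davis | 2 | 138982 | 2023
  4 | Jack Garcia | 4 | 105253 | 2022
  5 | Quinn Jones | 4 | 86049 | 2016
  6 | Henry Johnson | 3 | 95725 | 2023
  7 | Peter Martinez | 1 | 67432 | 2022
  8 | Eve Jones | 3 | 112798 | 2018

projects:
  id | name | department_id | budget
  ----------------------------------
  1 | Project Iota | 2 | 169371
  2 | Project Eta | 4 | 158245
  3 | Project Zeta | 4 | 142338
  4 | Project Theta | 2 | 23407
SELECT p.name, MAX(c.budget) AS max_budget FROM projects c JOIN departments p ON c.department_id = p.id GROUP BY p.id, p.name HAVING COUNT(*) >= 2

Execution result:
name | max_budget
Operations | 169371
Research | 158245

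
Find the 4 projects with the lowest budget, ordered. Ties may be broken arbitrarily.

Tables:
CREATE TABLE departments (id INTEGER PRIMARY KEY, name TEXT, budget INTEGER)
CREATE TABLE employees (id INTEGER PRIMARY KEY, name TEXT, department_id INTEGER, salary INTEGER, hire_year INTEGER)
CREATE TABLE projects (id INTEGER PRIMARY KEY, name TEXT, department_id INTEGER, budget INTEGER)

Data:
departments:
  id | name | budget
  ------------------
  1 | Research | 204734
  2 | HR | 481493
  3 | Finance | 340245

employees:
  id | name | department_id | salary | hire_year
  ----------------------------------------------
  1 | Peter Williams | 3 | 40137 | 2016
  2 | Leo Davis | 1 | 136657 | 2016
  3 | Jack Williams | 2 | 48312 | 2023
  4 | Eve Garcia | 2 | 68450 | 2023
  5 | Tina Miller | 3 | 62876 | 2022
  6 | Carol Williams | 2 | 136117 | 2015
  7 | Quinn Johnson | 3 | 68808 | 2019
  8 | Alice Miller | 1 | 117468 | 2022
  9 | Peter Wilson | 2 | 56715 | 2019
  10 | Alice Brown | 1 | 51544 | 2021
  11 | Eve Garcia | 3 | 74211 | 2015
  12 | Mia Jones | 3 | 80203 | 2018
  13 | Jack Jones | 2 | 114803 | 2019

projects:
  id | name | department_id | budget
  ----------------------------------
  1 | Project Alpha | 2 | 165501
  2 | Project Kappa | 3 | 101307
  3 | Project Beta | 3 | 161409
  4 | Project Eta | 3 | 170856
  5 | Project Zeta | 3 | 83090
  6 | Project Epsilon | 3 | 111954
SELECT name, budget FROM projects ORDER BY budget ASC LIMIT 4

Execution result:
name | budget
Project Zeta | 83090
Project Kappa | 101307
Project Epsilon | 111954
Project Beta | 161409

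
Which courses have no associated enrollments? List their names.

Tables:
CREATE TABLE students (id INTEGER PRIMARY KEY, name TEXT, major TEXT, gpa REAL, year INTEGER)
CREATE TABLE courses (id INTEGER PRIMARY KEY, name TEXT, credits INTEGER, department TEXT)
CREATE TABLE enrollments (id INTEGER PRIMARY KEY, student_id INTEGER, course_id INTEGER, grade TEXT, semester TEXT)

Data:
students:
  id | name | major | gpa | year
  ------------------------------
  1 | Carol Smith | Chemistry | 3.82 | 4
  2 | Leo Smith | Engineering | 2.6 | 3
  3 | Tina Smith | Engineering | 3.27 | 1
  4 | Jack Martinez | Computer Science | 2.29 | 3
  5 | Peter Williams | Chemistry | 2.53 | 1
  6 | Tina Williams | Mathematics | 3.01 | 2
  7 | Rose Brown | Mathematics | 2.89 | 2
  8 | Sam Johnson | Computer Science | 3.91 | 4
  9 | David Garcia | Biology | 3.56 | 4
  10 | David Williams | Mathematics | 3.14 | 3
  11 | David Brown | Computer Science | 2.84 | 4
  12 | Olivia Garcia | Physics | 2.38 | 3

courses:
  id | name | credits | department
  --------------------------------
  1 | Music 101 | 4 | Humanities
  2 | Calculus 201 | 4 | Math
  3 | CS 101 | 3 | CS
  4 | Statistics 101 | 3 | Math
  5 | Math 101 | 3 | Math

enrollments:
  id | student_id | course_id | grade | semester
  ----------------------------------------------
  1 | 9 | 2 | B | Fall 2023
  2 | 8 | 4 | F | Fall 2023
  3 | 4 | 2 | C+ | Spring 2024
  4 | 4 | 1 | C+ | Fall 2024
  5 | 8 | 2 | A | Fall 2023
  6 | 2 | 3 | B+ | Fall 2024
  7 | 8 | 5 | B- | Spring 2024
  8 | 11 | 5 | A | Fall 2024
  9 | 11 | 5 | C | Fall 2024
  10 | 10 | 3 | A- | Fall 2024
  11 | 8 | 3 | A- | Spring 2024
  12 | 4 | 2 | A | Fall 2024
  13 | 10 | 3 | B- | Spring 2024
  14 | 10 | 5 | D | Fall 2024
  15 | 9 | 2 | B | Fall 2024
SELECT p.name FROM courses p LEFT JOIN enrollments c ON c.course_id = p.id WHERE c.id IS NULL

Execution result:
(no rows)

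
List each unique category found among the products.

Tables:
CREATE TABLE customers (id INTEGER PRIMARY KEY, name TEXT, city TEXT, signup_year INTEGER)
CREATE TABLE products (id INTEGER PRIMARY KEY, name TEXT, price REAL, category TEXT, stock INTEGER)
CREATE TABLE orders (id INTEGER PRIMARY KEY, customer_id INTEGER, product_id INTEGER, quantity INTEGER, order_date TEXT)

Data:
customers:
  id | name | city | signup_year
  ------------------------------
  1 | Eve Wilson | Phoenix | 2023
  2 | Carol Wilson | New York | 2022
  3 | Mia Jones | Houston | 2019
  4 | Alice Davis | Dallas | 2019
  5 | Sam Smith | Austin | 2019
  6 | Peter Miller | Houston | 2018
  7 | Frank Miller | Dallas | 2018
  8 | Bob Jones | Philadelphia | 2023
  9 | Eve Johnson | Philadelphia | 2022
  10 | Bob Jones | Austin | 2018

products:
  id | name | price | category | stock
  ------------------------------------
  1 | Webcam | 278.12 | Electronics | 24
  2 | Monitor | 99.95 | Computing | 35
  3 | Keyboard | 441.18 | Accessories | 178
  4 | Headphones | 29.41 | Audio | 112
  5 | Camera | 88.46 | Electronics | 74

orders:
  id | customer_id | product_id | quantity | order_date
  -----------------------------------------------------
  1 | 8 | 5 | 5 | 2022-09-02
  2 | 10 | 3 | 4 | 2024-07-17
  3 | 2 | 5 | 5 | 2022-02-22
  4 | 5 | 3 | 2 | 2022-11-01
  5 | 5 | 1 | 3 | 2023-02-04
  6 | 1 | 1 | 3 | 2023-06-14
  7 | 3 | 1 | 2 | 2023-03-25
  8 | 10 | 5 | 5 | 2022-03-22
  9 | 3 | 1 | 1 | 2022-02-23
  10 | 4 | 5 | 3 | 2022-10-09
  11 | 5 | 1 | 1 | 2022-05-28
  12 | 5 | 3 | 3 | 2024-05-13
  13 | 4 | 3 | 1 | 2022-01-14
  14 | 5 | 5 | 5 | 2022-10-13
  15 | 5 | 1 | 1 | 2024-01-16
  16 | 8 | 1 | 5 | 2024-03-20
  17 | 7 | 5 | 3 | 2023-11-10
SELECT DISTINCT category FROM products

Execution result:
category
Electronics
Computing
Accessories
Audio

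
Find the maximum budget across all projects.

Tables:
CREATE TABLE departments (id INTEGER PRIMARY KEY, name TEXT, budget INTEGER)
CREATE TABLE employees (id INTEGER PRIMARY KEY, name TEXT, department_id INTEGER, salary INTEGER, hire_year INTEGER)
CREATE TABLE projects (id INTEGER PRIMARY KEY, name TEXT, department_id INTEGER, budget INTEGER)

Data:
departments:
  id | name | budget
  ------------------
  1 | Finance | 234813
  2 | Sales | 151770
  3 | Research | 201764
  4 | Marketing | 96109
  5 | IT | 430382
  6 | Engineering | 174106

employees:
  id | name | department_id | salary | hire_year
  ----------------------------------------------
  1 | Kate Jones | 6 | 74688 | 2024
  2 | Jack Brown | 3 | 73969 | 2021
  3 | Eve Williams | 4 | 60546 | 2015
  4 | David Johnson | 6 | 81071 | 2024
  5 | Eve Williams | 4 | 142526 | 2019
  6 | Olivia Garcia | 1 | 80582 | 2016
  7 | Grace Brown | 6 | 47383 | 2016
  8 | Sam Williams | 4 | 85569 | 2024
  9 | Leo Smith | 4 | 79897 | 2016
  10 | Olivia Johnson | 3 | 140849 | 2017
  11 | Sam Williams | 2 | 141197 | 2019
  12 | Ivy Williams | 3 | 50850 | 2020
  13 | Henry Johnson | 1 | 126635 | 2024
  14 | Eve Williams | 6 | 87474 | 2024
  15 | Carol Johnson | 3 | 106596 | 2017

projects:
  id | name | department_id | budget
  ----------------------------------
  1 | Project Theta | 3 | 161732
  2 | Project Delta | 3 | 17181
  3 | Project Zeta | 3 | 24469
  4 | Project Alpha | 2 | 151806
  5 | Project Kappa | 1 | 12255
SELECT MAX(budget) FROM projects

Execution result:
161732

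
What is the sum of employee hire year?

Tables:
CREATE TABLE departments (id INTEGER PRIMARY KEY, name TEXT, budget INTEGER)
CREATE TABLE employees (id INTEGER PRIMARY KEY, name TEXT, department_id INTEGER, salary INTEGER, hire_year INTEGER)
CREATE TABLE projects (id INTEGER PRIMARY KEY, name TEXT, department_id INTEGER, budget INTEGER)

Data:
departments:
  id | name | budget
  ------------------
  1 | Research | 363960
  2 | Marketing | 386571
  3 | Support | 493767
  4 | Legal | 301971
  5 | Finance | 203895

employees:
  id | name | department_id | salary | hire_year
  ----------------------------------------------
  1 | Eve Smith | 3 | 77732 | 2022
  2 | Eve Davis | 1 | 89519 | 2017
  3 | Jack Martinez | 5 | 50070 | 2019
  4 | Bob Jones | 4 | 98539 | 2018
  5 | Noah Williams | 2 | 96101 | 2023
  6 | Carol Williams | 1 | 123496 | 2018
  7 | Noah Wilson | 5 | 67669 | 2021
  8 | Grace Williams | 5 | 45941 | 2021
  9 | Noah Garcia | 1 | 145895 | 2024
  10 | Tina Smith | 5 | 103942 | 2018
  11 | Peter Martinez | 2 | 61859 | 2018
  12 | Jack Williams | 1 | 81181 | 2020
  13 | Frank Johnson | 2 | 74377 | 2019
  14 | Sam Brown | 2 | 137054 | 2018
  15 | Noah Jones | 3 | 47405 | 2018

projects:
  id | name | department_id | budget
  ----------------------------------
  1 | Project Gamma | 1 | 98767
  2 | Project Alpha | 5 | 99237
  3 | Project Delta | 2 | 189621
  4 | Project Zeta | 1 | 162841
SELECT SUM(hire_year) FROM employees

Execution result:
30294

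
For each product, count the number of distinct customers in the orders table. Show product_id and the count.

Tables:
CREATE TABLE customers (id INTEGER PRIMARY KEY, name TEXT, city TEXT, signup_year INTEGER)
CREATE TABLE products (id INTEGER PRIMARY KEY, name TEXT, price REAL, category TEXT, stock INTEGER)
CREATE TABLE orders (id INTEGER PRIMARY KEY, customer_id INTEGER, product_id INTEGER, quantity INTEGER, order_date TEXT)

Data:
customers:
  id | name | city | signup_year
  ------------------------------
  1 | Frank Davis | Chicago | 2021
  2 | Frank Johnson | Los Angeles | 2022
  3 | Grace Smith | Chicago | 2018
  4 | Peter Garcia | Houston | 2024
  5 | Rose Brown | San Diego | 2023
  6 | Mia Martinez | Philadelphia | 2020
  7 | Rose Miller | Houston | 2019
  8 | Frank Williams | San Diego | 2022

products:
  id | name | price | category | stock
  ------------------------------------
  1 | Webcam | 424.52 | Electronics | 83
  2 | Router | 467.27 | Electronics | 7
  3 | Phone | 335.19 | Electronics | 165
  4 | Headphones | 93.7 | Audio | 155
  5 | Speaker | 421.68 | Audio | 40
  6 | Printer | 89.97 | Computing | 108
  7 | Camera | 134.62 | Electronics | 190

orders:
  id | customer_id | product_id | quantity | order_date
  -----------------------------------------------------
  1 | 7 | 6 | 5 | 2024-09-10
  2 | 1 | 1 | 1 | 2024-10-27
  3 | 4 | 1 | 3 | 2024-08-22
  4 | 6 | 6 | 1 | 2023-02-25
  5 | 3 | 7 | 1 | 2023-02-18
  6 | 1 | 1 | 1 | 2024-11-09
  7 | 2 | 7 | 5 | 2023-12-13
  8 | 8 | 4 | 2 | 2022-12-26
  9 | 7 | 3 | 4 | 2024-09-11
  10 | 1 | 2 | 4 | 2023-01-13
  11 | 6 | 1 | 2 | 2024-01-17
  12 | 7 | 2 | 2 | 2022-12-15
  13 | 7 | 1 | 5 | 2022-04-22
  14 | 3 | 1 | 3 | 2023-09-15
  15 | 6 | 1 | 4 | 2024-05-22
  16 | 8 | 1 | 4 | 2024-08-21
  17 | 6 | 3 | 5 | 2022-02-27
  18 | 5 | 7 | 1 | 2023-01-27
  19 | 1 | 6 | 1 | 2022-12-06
SELECT product_id, COUNT(DISTINCT customer_id) AS distinct_customer_count FROM orders GROUP BY product_id

Execution result:
product_id | distinct_customer_count
1 | 6
2 | 2
3 | 2
4 | 1
6 | 3
7 | 3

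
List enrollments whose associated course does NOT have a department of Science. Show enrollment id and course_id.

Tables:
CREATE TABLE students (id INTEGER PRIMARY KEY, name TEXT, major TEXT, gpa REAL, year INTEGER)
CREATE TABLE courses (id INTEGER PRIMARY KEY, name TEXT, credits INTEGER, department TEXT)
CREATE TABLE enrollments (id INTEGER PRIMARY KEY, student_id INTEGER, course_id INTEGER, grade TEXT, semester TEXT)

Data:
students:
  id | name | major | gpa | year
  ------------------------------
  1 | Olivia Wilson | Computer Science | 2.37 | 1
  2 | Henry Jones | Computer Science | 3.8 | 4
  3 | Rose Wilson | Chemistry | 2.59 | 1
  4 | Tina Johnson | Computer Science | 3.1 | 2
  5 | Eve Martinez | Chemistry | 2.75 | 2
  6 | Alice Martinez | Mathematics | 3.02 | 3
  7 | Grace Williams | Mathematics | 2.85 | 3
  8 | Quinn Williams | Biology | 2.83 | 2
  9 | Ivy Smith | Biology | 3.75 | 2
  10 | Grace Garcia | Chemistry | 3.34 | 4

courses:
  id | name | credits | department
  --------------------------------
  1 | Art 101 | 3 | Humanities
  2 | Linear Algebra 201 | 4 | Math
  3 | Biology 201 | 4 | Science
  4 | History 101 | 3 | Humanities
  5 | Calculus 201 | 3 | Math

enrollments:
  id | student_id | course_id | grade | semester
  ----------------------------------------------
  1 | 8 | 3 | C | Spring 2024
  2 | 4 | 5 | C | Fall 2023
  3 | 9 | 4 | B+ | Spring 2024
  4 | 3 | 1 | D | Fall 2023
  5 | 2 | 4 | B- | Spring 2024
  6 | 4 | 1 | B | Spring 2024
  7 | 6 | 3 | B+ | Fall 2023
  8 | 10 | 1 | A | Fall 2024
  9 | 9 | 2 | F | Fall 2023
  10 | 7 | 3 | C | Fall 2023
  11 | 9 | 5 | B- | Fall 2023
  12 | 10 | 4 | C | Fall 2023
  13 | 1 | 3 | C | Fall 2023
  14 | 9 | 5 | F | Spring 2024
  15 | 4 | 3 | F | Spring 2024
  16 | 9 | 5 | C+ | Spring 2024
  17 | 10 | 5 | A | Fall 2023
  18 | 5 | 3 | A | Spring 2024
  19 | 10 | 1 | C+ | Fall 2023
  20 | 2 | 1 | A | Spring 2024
SELECT id, course_id FROM enrollments WHERE course_id NOT IN (SELECT id FROM courses WHERE department = 'Science')

Execution result:
id | course_id
2 | 5
3 | 4
4 | 1
5 | 4
6 | 1
8 | 1
9 | 2
11 | 5
12 | 4
14 | 5
16 | 5
17 | 5
19 | 1
20 | 1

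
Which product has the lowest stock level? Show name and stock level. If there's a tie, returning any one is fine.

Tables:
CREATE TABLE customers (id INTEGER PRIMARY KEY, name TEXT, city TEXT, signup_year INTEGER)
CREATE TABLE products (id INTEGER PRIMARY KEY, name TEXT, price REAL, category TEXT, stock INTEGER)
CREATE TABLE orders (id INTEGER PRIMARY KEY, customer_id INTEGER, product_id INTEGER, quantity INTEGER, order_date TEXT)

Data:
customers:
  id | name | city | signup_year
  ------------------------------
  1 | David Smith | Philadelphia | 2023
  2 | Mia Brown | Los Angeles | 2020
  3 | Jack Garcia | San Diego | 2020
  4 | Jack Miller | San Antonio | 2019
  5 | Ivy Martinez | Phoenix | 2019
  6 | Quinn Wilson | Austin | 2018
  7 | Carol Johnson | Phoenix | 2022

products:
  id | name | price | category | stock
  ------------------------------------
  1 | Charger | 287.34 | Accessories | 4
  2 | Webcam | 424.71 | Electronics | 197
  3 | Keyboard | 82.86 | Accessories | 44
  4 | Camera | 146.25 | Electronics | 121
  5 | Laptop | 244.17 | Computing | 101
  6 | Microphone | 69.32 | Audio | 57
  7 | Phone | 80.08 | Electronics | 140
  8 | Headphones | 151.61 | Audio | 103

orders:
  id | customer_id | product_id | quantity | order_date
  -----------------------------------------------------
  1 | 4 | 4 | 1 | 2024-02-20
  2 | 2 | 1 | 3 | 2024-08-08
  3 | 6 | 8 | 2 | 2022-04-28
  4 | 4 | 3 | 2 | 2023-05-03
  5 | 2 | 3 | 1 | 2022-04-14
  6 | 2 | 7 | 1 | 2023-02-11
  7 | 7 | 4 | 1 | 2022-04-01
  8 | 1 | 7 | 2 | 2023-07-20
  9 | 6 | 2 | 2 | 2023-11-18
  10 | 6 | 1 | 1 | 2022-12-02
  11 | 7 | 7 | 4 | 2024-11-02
SELECT name, stock FROM products ORDER BY stock ASC LIMIT 1

Execution result:
name | stock
Charger | 4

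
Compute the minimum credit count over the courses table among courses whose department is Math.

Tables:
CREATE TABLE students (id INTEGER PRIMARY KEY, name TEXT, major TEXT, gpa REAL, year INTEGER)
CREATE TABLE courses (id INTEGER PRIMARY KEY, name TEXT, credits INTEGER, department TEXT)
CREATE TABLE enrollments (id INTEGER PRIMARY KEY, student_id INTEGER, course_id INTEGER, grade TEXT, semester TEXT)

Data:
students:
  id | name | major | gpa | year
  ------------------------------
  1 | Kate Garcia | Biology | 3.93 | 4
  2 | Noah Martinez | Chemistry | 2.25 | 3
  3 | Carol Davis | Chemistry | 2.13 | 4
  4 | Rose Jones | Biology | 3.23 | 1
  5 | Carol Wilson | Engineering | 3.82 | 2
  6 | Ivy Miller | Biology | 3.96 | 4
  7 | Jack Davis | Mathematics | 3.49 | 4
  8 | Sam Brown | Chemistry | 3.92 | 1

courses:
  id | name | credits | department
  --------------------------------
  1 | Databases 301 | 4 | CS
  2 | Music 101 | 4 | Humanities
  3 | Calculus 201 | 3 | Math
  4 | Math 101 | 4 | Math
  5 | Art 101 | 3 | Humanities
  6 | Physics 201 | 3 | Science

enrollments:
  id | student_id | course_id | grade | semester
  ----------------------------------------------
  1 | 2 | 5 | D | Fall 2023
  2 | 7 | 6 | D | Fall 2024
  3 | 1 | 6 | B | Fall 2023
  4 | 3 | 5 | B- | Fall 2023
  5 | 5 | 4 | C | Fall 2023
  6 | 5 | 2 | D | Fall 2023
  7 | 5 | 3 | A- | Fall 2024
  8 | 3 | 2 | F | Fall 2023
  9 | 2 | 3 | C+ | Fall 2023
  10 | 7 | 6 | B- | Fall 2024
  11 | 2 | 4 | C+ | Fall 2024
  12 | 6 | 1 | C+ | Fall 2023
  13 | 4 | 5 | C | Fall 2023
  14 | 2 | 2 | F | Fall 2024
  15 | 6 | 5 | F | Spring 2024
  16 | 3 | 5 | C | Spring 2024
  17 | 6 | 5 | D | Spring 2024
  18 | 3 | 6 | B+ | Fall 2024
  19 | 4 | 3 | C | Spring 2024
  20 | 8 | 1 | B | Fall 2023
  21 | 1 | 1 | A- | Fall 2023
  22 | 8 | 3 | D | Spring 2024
SELECT MIN(credits) FROM courses WHERE department = 'Math'

Execution result:
3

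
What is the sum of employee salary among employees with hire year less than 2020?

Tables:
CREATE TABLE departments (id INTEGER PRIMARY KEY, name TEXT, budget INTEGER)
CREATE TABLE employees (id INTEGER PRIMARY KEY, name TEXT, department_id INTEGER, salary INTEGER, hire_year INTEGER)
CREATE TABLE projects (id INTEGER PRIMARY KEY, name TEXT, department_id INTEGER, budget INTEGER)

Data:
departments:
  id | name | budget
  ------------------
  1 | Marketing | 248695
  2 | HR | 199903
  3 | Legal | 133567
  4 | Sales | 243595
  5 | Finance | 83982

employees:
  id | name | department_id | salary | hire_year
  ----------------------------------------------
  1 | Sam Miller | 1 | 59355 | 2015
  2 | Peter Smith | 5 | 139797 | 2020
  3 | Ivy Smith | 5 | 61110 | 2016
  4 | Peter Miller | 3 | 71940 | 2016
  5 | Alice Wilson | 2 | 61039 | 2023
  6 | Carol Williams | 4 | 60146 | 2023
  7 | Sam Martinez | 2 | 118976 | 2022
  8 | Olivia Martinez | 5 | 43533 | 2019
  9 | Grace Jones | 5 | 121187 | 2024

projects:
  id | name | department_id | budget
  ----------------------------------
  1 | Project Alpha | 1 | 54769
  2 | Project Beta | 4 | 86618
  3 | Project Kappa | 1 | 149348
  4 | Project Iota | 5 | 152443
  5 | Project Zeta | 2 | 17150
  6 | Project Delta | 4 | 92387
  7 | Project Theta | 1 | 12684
SELECT SUM(salary) FROM employees WHERE hire_year < 2020

Execution result:
235938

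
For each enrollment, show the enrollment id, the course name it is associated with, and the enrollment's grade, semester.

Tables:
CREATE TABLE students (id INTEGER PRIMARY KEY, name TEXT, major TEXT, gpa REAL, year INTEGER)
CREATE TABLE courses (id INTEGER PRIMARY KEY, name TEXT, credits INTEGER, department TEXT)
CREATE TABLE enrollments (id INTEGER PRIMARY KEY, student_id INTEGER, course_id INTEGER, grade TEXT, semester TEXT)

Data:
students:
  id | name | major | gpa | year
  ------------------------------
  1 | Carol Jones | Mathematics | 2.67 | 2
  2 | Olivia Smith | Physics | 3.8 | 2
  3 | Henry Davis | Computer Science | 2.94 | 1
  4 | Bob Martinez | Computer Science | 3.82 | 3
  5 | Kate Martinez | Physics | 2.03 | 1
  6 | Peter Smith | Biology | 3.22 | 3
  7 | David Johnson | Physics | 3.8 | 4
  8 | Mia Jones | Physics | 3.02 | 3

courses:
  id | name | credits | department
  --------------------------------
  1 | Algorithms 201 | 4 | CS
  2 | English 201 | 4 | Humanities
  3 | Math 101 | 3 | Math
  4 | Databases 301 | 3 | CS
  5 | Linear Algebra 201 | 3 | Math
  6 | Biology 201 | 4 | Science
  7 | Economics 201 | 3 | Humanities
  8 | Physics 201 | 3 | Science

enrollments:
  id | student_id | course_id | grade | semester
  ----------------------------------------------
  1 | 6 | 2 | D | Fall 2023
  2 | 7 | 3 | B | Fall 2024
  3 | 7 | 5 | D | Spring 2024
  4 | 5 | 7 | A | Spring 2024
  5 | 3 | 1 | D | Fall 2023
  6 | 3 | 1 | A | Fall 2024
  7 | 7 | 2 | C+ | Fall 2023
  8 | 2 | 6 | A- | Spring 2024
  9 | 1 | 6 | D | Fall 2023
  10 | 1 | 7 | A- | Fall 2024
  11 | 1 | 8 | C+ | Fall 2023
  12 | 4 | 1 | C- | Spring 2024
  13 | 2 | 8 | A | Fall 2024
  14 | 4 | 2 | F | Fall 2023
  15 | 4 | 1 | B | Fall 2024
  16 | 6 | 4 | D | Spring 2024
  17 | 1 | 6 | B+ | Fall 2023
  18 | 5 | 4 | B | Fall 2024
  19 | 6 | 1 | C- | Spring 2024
SELECT c.id, p.name AS course, c.grade, c.semester FROM enrollments c JOIN courses p ON c.course_id = p.id

Execution result:
id | course | grade | semester
1 | English 201 | D | Fall 2023
2 | Math 101 | B | Fall 2024
3 | Linear Algebra 201 | D | Spring 2024
4 | Economics 201 | A | Spring 2024
5 | Algorithms 201 | D | Fall 2023
6 | Algorithms 201 | A | Fall 2024
7 | English 201 | C+ | Fall 2023
8 | Biology 201 | A- | Spring 2024
9 | Biology 201 | D | Fall 2023
10 | Economics 201 | A- | Fall 2024
11 | Physics 201 | C+ | Fall 2023
12 | Algorithms 201 | C- | Spring 2024
13 | Physics 201 | A | Fall 2024
14 | English 201 | F | Fall 2023
15 | Algorithms 201 | B | Fall 2024
16 | Databases 301 | D | Spring 2024
17 | Biology 201 | B+ | Fall 2023
18 | Databases 301 | B | Fall 2024
19 | Algorithms 201 | C- | Spring 2024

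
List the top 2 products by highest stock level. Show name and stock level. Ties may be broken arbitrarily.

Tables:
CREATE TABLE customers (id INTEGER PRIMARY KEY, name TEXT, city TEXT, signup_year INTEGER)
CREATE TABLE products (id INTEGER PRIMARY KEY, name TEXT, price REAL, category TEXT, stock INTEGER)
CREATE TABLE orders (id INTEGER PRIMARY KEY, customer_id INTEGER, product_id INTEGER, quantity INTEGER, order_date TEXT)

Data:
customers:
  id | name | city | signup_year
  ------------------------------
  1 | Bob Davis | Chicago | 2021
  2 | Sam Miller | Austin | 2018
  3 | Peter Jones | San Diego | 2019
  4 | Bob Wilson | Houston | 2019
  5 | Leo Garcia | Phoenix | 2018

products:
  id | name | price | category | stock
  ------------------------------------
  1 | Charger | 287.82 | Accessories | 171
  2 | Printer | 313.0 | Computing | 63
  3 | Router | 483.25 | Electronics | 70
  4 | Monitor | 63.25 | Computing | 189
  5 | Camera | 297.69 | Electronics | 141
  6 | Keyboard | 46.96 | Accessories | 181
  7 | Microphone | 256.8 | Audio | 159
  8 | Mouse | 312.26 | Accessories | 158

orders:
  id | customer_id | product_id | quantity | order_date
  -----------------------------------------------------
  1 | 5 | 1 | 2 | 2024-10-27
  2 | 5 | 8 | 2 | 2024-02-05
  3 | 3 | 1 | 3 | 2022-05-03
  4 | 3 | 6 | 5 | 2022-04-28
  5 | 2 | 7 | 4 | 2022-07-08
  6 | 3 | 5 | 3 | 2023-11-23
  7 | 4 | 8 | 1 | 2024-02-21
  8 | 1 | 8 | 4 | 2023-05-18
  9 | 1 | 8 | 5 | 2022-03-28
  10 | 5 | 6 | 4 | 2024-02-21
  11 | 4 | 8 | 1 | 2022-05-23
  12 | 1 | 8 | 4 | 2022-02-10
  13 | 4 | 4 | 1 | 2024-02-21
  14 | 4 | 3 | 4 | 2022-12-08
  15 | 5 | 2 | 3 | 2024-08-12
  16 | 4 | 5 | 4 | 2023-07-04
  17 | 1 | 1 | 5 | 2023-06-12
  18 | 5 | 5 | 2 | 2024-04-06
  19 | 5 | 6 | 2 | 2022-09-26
SELECT name, stock FROM products ORDER BY stock DESC LIMIT 2

Execution result:
name | stock
Monitor | 189
Keyboard | 181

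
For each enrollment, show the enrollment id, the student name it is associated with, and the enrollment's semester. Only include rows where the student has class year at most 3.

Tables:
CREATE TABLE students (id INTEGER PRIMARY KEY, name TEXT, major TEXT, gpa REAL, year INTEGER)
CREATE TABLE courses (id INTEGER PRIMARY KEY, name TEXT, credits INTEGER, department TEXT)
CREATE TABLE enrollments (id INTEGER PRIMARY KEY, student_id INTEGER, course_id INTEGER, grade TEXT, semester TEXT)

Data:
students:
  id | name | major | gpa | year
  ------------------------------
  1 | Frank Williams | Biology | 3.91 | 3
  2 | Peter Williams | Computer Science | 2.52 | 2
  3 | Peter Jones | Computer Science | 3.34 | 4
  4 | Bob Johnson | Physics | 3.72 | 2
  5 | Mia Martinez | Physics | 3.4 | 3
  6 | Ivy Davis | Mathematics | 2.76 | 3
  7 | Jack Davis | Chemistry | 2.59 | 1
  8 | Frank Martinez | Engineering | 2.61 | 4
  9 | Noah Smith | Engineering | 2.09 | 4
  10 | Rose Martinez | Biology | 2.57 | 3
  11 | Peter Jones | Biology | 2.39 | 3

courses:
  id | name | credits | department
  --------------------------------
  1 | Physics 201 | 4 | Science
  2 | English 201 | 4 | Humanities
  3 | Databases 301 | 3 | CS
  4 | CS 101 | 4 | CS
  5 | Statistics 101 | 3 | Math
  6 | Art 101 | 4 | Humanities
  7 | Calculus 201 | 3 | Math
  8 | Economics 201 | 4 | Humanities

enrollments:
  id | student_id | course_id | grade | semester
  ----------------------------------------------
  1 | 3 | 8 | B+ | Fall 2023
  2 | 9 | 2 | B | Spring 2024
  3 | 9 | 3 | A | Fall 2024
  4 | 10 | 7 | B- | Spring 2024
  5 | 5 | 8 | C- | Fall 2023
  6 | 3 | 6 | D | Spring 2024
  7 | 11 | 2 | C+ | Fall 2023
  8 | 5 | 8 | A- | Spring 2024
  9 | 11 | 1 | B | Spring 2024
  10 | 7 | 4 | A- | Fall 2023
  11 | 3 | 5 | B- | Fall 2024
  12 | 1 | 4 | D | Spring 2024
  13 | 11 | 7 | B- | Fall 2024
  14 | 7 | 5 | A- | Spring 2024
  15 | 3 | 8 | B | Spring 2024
SELECT c.id, p.name AS student, c.semester FROM enrollments c JOIN students p ON c.student_id = p.id WHERE p.year <= 3

Execution result:
id | student | semester
4 | Rose Martinez | Spring 2024
5 | Mia Martinez | Fall 2023
7 | Peter Jones | Fall 2023
8 | Mia Martinez | Spring 2024
9 | Peter Jones | Spring 2024
10 | Jack Davis | Fall 2023
12 | Frank Williams | Spring 2024
13 | Peter Jones | Fall 2024
14 | Jack Davis | Spring 2024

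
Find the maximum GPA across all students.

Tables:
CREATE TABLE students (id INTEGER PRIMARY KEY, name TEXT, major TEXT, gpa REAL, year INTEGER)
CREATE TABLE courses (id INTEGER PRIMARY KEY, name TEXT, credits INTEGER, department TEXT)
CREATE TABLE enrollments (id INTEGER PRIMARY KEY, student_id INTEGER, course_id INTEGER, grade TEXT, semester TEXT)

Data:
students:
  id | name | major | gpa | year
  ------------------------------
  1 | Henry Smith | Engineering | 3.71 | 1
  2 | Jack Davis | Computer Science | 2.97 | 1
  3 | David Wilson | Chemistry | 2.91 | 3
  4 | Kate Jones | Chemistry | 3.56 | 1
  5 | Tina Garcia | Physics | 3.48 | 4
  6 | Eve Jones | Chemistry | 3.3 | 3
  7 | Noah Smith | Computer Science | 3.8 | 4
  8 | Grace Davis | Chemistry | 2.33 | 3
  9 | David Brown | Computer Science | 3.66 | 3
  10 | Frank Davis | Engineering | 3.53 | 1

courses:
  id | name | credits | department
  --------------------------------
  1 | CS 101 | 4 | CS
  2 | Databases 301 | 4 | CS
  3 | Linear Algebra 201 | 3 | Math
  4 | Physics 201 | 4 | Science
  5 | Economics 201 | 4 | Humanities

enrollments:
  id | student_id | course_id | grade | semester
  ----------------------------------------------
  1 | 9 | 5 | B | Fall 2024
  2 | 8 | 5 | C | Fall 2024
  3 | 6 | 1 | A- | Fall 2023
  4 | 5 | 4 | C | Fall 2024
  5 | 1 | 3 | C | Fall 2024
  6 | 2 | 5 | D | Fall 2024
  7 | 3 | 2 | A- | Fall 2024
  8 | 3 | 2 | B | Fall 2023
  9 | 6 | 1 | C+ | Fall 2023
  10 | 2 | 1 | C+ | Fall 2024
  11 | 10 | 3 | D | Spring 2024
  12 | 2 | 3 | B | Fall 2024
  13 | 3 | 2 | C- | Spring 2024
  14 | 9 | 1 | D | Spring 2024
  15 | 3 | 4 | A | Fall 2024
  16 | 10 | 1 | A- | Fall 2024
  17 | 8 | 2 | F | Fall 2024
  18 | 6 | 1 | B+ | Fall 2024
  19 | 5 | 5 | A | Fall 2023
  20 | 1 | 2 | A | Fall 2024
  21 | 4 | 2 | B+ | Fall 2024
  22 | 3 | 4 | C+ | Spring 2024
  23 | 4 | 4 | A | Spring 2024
SELECT MAX(gpa) FROM students

Execution result:
3.80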